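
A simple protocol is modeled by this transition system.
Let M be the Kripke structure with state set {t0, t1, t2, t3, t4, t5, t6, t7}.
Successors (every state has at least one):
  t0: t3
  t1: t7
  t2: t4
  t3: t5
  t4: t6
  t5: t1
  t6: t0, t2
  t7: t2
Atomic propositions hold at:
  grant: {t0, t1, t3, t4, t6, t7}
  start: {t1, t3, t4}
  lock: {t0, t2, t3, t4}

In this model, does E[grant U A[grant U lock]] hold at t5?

A[grant U lock]: least fixpoint, start Z0 = Sat(lock) = {t0, t2, t3, t4}, add states in Sat(grant) with every successor in Z. Z1 = {t0, t2, t3, t4, t6, t7}; Z2 = {t0, t1, t2, t3, t4, t6, t7}; fixed.
Sat(A[grant U lock]) = {t0, t1, t2, t3, t4, t6, t7}
E[grant U A[grant U lock]]: least fixpoint, start Z0 = Sat(A[grant U lock]) = {t0, t1, t2, t3, t4, t6, t7}, add states in Sat(grant) with some successor in Z. Already a fixed point.
Sat(E[grant U A[grant U lock]]) = {t0, t1, t2, t3, t4, t6, t7}
t5 ∉ Sat(E[grant U A[grant U lock]]) = {t0, t1, t2, t3, t4, t6, t7}, so the formula does not hold at t5.

No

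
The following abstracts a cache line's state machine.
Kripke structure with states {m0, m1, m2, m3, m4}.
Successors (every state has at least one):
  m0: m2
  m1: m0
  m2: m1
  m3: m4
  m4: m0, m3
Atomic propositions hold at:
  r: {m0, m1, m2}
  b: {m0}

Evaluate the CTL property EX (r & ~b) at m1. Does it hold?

Sat(~b) = {m1, m2, m3, m4}
Sat(r & ~b) = {m1, m2}
Sat(EX (r & ~b)) = {s : some successor in {m1, m2}} = {m0, m2}
m1 ∉ Sat(EX (r & ~b)) = {m0, m2}, so the formula does not hold at m1.

No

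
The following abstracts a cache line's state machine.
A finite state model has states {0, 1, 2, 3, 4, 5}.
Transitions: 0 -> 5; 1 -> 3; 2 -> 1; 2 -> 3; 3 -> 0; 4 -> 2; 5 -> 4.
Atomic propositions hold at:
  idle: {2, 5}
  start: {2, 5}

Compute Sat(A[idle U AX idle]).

{0, 4, 5}

Sat(AX idle) = {s : every successor in {2, 5}} = {0, 4}
A[idle U AX idle]: least fixpoint, start Z0 = Sat(AX idle) = {0, 4}, add states in Sat(idle) with every successor in Z. Z1 = {0, 4, 5}; fixed.
Sat(A[idle U AX idle]) = {0, 4, 5}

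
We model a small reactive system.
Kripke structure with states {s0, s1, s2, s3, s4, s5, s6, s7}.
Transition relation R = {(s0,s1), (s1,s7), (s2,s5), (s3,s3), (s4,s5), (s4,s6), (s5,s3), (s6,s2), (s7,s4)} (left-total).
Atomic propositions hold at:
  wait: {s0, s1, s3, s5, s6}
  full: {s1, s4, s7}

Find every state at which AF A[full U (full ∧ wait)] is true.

Sat(full ∧ wait) = {s1}
A[full U (full ∧ wait)]: least fixpoint, start Z0 = Sat((full ∧ wait)) = {s1}, add states in Sat(full) with every successor in Z. Already a fixed point.
Sat(A[full U (full ∧ wait)]) = {s1}
AF A[full U (full ∧ wait)]: least fixpoint, start Z0 = {s1}, add states with every successor in Z. Z1 = {s0, s1}; fixed.
Sat(AF A[full U (full ∧ wait)]) = {s0, s1}

{s0, s1}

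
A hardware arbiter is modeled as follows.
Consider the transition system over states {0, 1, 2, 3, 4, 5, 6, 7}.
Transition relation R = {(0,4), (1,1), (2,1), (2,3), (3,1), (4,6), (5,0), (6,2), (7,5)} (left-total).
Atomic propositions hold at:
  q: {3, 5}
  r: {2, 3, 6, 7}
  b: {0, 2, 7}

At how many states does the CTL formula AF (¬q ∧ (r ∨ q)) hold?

Sat(¬q) = {0, 1, 2, 4, 6, 7}
Sat(r ∨ q) = {2, 3, 5, 6, 7}
Sat(¬q ∧ (r ∨ q)) = {2, 6, 7}
AF (¬q ∧ (r ∨ q)): least fixpoint, start Z0 = {2, 6, 7}, add states with every successor in Z. Z1 = {2, 4, 6, 7}; Z2 = {0, 2, 4, 6, 7}; Z3 = {0, 2, 4, 5, 6, 7}; fixed.
Sat(AF (¬q ∧ (r ∨ q))) = {0, 2, 4, 5, 6, 7}
|Sat(AF (¬q ∧ (r ∨ q)))| = |{0, 2, 4, 5, 6, 7}| = 6.

6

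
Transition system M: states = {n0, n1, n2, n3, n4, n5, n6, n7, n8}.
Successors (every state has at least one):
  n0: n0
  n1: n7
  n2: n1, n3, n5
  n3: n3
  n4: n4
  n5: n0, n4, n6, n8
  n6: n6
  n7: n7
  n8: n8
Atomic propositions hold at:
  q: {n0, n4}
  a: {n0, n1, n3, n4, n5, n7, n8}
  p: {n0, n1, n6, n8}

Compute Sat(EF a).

{n0, n1, n2, n3, n4, n5, n7, n8}

EF a: least fixpoint, start Z0 = {n0, n1, n3, n4, n5, n7, n8}, add states with some successor in Z. Z1 = {n0, n1, n2, n3, n4, n5, n7, n8}; fixed.
Sat(EF a) = {n0, n1, n2, n3, n4, n5, n7, n8}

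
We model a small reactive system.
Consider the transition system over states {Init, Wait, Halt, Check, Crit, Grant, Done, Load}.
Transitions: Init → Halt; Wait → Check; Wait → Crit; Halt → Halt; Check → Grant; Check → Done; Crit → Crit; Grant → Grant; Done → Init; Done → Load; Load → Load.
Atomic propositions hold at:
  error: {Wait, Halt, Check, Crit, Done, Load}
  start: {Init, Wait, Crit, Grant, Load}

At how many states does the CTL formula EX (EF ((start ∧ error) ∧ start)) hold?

5

Sat(start ∧ error) = {Wait, Crit, Load}
Sat((start ∧ error) ∧ start) = {Wait, Crit, Load}
EF ((start ∧ error) ∧ start): least fixpoint, start Z0 = {Wait, Crit, Load}, add states with some successor in Z. Z1 = {Wait, Crit, Done, Load}; Z2 = {Wait, Check, Crit, Done, Load}; fixed.
Sat(EF ((start ∧ error) ∧ start)) = {Wait, Check, Crit, Done, Load}
Sat(EX (EF ((start ∧ error) ∧ start))) = {s : some successor in {Wait, Check, Crit, Done, Load}} = {Wait, Check, Crit, Done, Load}
|Sat(EX (EF ((start ∧ error) ∧ start)))| = |{Wait, Check, Crit, Done, Load}| = 5.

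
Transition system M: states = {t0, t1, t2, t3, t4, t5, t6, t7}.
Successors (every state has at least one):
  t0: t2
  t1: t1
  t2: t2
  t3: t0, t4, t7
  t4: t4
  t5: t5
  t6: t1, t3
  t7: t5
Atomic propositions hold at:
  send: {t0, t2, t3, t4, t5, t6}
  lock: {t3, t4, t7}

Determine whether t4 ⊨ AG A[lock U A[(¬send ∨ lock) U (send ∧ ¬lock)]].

No

Sat(¬send) = {t1, t7}
Sat(¬send ∨ lock) = {t1, t3, t4, t7}
Sat(¬lock) = {t0, t1, t2, t5, t6}
Sat(send ∧ ¬lock) = {t0, t2, t5, t6}
A[(¬send ∨ lock) U (send ∧ ¬lock)]: least fixpoint, start Z0 = Sat((send ∧ ¬lock)) = {t0, t2, t5, t6}, add states in Sat(¬send ∨ lock) with every successor in Z. Z1 = {t0, t2, t5, t6, t7}; fixed.
Sat(A[(¬send ∨ lock) U (send ∧ ¬lock)]) = {t0, t2, t5, t6, t7}
A[lock U A[(¬send ∨ lock) U (send ∧ ¬lock)]]: least fixpoint, start Z0 = Sat(A[(¬send ∨ lock) U (send ∧ ¬lock)]) = {t0, t2, t5, t6, t7}, add states in Sat(lock) with every successor in Z. Already a fixed point.
Sat(A[lock U A[(¬send ∨ lock) U (send ∧ ¬lock)]]) = {t0, t2, t5, t6, t7}
AG A[lock U A[(¬send ∨ lock) U (send ∧ ¬lock)]]: greatest fixpoint, start Z0 = {t0, t2, t5, t6, t7}, keep only states in Sat with every successor in Z. Z1 = {t0, t2, t5, t7}; fixed.
Sat(AG A[lock U A[(¬send ∨ lock) U (send ∧ ¬lock)]]) = {t0, t2, t5, t7}
t4 ∉ Sat(AG A[lock U A[(¬send ∨ lock) U (send ∧ ¬lock)]]) = {t0, t2, t5, t7}, so the formula does not hold at t4.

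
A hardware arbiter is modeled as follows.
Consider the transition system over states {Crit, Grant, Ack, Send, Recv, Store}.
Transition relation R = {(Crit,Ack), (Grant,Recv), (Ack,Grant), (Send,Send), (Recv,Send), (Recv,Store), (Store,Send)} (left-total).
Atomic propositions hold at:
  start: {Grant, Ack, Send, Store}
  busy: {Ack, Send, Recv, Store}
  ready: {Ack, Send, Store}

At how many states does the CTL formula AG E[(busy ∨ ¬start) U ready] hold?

Sat(¬start) = {Crit, Recv}
Sat(busy ∨ ¬start) = {Crit, Ack, Send, Recv, Store}
E[(busy ∨ ¬start) U ready]: least fixpoint, start Z0 = Sat(ready) = {Ack, Send, Store}, add states in Sat(busy ∨ ¬start) with some successor in Z. Z1 = {Crit, Ack, Send, Recv, Store}; fixed.
Sat(E[(busy ∨ ¬start) U ready]) = {Crit, Ack, Send, Recv, Store}
AG E[(busy ∨ ¬start) U ready]: greatest fixpoint, start Z0 = {Crit, Ack, Send, Recv, Store}, keep only states in Sat with every successor in Z. Z1 = {Crit, Send, Recv, Store}; Z2 = {Send, Recv, Store}; fixed.
Sat(AG E[(busy ∨ ¬start) U ready]) = {Send, Recv, Store}
|Sat(AG E[(busy ∨ ¬start) U ready])| = |{Send, Recv, Store}| = 3.

3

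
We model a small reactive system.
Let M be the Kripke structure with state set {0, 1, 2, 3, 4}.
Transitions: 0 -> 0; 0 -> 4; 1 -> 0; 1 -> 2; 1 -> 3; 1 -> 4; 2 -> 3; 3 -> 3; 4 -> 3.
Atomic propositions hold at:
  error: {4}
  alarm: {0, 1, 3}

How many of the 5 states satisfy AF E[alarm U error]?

E[alarm U error]: least fixpoint, start Z0 = Sat(error) = {4}, add states in Sat(alarm) with some successor in Z. Z1 = {0, 1, 4}; fixed.
Sat(E[alarm U error]) = {0, 1, 4}
AF E[alarm U error]: least fixpoint, start Z0 = {0, 1, 4}, add states with every successor in Z. Already a fixed point.
Sat(AF E[alarm U error]) = {0, 1, 4}
|Sat(AF E[alarm U error])| = |{0, 1, 4}| = 3.

3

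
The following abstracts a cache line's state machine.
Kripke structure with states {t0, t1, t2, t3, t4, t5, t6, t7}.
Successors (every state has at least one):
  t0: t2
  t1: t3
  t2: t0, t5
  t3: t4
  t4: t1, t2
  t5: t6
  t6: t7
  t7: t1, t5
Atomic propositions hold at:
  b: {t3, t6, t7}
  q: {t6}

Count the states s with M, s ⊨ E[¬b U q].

5

Sat(¬b) = {t0, t1, t2, t4, t5}
E[¬b U q]: least fixpoint, start Z0 = Sat(q) = {t6}, add states in Sat(¬b) with some successor in Z. Z1 = {t5, t6}; Z2 = {t2, t5, t6}; Z3 = {t0, t2, t4, t5, t6}; fixed.
Sat(E[¬b U q]) = {t0, t2, t4, t5, t6}
|Sat(E[¬b U q])| = |{t0, t2, t4, t5, t6}| = 5.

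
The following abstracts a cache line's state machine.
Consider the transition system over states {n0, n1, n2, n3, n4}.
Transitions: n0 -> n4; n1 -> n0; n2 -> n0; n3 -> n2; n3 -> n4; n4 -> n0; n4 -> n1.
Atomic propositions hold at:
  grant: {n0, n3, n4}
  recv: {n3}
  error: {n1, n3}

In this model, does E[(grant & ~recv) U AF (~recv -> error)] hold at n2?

No

Sat(~recv) = {n0, n1, n2, n4}
Sat(grant & ~recv) = {n0, n4}
Sat(~recv -> error) = {n1, n3}
AF (~recv -> error): least fixpoint, start Z0 = {n1, n3}, add states with every successor in Z. Already a fixed point.
Sat(AF (~recv -> error)) = {n1, n3}
E[(grant & ~recv) U AF (~recv -> error)]: least fixpoint, start Z0 = Sat(AF (~recv -> error)) = {n1, n3}, add states in Sat(grant & ~recv) with some successor in Z. Z1 = {n1, n3, n4}; Z2 = {n0, n1, n3, n4}; fixed.
Sat(E[(grant & ~recv) U AF (~recv -> error)]) = {n0, n1, n3, n4}
n2 ∉ Sat(E[(grant & ~recv) U AF (~recv -> error)]) = {n0, n1, n3, n4}, so the formula does not hold at n2.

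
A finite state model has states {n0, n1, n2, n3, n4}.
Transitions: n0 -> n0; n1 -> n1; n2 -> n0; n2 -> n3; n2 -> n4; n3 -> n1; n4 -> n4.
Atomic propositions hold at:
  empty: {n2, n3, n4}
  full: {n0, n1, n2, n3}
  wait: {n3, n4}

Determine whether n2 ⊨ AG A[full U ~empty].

No

Sat(~empty) = {n0, n1}
A[full U ~empty]: least fixpoint, start Z0 = Sat(~empty) = {n0, n1}, add states in Sat(full) with every successor in Z. Z1 = {n0, n1, n3}; fixed.
Sat(A[full U ~empty]) = {n0, n1, n3}
AG A[full U ~empty]: greatest fixpoint, start Z0 = {n0, n1, n3}, keep only states in Sat with every successor in Z. Already a fixed point.
Sat(AG A[full U ~empty]) = {n0, n1, n3}
n2 ∉ Sat(AG A[full U ~empty]) = {n0, n1, n3}, so the formula does not hold at n2.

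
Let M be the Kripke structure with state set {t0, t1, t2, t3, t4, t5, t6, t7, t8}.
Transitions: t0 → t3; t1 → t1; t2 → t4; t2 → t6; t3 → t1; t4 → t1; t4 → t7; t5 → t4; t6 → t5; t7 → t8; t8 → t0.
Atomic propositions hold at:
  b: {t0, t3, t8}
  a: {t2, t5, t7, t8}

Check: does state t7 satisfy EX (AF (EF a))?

Yes

EF a: least fixpoint, start Z0 = {t2, t5, t7, t8}, add states with some successor in Z. Z1 = {t2, t4, t5, t6, t7, t8}; fixed.
Sat(EF a) = {t2, t4, t5, t6, t7, t8}
AF (EF a): least fixpoint, start Z0 = {t2, t4, t5, t6, t7, t8}, add states with every successor in Z. Already a fixed point.
Sat(AF (EF a)) = {t2, t4, t5, t6, t7, t8}
Sat(EX (AF (EF a))) = {s : some successor in {t2, t4, t5, t6, t7, t8}} = {t2, t4, t5, t6, t7}
t7 ∈ Sat(EX (AF (EF a))) = {t2, t4, t5, t6, t7}, so the formula holds at t7.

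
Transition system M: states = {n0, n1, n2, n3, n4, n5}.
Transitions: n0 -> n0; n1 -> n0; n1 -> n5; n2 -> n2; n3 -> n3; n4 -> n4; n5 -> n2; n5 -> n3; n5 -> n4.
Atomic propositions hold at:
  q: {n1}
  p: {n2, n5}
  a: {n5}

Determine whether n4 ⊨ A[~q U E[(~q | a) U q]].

No

Sat(~q) = {n0, n2, n3, n4, n5}
Sat(~q | a) = {n0, n2, n3, n4, n5}
E[(~q | a) U q]: least fixpoint, start Z0 = Sat(q) = {n1}, add states in Sat(~q | a) with some successor in Z. Already a fixed point.
Sat(E[(~q | a) U q]) = {n1}
A[~q U E[(~q | a) U q]]: least fixpoint, start Z0 = Sat(E[(~q | a) U q]) = {n1}, add states in Sat(~q) with every successor in Z. Already a fixed point.
Sat(A[~q U E[(~q | a) U q]]) = {n1}
n4 ∉ Sat(A[~q U E[(~q | a) U q]]) = {n1}, so the formula does not hold at n4.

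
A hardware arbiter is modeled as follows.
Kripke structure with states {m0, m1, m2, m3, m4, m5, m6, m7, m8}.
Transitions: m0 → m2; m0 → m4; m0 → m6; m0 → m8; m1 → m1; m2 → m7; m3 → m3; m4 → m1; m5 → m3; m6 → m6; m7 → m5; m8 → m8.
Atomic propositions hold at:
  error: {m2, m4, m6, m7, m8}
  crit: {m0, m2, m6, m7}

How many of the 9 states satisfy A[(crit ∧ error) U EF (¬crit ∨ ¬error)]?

8

Sat(crit ∧ error) = {m2, m6, m7}
Sat(¬crit) = {m1, m3, m4, m5, m8}
Sat(¬error) = {m0, m1, m3, m5}
Sat(¬crit ∨ ¬error) = {m0, m1, m3, m4, m5, m8}
EF (¬crit ∨ ¬error): least fixpoint, start Z0 = {m0, m1, m3, m4, m5, m8}, add states with some successor in Z. Z1 = {m0, m1, m3, m4, m5, m7, m8}; Z2 = {m0, m1, m2, m3, m4, m5, m7, m8}; fixed.
Sat(EF (¬crit ∨ ¬error)) = {m0, m1, m2, m3, m4, m5, m7, m8}
A[(crit ∧ error) U EF (¬crit ∨ ¬error)]: least fixpoint, start Z0 = Sat(EF (¬crit ∨ ¬error)) = {m0, m1, m2, m3, m4, m5, m7, m8}, add states in Sat(crit ∧ error) with every successor in Z. Already a fixed point.
Sat(A[(crit ∧ error) U EF (¬crit ∨ ¬error)]) = {m0, m1, m2, m3, m4, m5, m7, m8}
|Sat(A[(crit ∧ error) U EF (¬crit ∨ ¬error)])| = |{m0, m1, m2, m3, m4, m5, m7, m8}| = 8.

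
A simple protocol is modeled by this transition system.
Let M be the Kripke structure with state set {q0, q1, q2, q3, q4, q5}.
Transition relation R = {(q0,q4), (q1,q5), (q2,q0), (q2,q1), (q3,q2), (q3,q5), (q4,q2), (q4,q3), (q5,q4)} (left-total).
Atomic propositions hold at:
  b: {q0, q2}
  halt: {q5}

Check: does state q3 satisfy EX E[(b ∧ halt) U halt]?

Sat(b ∧ halt) = ∅
E[(b ∧ halt) U halt]: least fixpoint, start Z0 = Sat(halt) = {q5}, add states in Sat(b ∧ halt) with some successor in Z. Already a fixed point.
Sat(E[(b ∧ halt) U halt]) = {q5}
Sat(EX E[(b ∧ halt) U halt]) = {s : some successor in {q5}} = {q1, q3}
q3 ∈ Sat(EX E[(b ∧ halt) U halt]) = {q1, q3}, so the formula holds at q3.

Yes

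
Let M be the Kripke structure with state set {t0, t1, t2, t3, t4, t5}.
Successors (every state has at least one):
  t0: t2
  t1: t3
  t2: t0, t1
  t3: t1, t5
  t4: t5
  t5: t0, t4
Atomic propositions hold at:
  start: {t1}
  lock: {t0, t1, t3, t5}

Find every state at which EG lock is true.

EG lock: greatest fixpoint, start Z0 = {t0, t1, t3, t5}, keep only states in Sat with some successor in Z. Z1 = {t1, t3, t5}; Z2 = {t1, t3}; fixed.
Sat(EG lock) = {t1, t3}

{t1, t3}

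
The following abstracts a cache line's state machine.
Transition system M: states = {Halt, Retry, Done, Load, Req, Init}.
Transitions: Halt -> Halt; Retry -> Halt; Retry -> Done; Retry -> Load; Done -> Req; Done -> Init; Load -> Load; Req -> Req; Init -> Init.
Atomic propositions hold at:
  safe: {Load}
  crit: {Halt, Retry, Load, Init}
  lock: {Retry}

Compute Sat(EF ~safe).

Sat(~safe) = {Halt, Retry, Done, Req, Init}
EF ~safe: least fixpoint, start Z0 = {Halt, Retry, Done, Req, Init}, add states with some successor in Z. Already a fixed point.
Sat(EF ~safe) = {Halt, Retry, Done, Req, Init}

{Halt, Retry, Done, Req, Init}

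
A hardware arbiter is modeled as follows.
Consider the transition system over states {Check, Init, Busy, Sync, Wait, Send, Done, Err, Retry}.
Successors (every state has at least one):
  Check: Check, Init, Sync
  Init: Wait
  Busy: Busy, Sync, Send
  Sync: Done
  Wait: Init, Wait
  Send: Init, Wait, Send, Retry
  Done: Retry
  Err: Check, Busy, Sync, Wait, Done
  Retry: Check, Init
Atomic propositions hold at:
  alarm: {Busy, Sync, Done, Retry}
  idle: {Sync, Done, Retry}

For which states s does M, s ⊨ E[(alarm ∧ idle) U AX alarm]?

{Sync, Done}

Sat(alarm ∧ idle) = {Sync, Done, Retry}
Sat(AX alarm) = {s : every successor in {Busy, Sync, Done, Retry}} = {Sync, Done}
E[(alarm ∧ idle) U AX alarm]: least fixpoint, start Z0 = Sat(AX alarm) = {Sync, Done}, add states in Sat(alarm ∧ idle) with some successor in Z. Already a fixed point.
Sat(E[(alarm ∧ idle) U AX alarm]) = {Sync, Done}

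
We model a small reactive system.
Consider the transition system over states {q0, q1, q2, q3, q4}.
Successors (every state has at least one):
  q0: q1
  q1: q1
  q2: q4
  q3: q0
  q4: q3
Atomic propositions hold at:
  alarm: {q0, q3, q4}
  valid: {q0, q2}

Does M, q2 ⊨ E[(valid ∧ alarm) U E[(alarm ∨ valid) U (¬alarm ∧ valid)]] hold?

Yes

Sat(valid ∧ alarm) = {q0}
Sat(alarm ∨ valid) = {q0, q2, q3, q4}
Sat(¬alarm) = {q1, q2}
Sat(¬alarm ∧ valid) = {q2}
E[(alarm ∨ valid) U (¬alarm ∧ valid)]: least fixpoint, start Z0 = Sat((¬alarm ∧ valid)) = {q2}, add states in Sat(alarm ∨ valid) with some successor in Z. Already a fixed point.
Sat(E[(alarm ∨ valid) U (¬alarm ∧ valid)]) = {q2}
E[(valid ∧ alarm) U E[(alarm ∨ valid) U (¬alarm ∧ valid)]]: least fixpoint, start Z0 = Sat(E[(alarm ∨ valid) U (¬alarm ∧ valid)]) = {q2}, add states in Sat(valid ∧ alarm) with some successor in Z. Already a fixed point.
Sat(E[(valid ∧ alarm) U E[(alarm ∨ valid) U (¬alarm ∧ valid)]]) = {q2}
q2 ∈ Sat(E[(valid ∧ alarm) U E[(alarm ∨ valid) U (¬alarm ∧ valid)]]) = {q2}, so the formula holds at q2.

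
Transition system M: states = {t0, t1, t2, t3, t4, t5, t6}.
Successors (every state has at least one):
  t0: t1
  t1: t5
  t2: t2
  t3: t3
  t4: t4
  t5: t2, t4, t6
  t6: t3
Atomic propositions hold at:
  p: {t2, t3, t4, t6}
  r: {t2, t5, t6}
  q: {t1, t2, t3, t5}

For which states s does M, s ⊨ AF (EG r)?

EG r: greatest fixpoint, start Z0 = {t2, t5, t6}, keep only states in Sat with some successor in Z. Z1 = {t2, t5}; fixed.
Sat(EG r) = {t2, t5}
AF (EG r): least fixpoint, start Z0 = {t2, t5}, add states with every successor in Z. Z1 = {t1, t2, t5}; Z2 = {t0, t1, t2, t5}; fixed.
Sat(AF (EG r)) = {t0, t1, t2, t5}

{t0, t1, t2, t5}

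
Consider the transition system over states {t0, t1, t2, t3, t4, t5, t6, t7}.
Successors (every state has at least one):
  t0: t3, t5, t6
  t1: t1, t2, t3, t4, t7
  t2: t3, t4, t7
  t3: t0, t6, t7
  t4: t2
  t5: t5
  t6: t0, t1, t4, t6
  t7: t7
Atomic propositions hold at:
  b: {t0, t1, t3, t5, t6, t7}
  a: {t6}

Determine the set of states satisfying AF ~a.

Sat(~a) = {t0, t1, t2, t3, t4, t5, t7}
AF ~a: least fixpoint, start Z0 = {t0, t1, t2, t3, t4, t5, t7}, add states with every successor in Z. Already a fixed point.
Sat(AF ~a) = {t0, t1, t2, t3, t4, t5, t7}

{t0, t1, t2, t3, t4, t5, t7}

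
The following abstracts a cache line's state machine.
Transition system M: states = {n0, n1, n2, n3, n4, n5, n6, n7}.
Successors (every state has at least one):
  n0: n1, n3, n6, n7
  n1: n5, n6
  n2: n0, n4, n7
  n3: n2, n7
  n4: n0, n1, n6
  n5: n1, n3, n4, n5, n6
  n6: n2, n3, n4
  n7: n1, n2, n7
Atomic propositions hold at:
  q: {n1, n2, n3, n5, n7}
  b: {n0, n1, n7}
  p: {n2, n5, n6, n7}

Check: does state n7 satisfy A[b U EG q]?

Yes

EG q: greatest fixpoint, start Z0 = {n1, n2, n3, n5, n7}, keep only states in Sat with some successor in Z. Already a fixed point.
Sat(EG q) = {n1, n2, n3, n5, n7}
A[b U EG q]: least fixpoint, start Z0 = Sat(EG q) = {n1, n2, n3, n5, n7}, add states in Sat(b) with every successor in Z. Already a fixed point.
Sat(A[b U EG q]) = {n1, n2, n3, n5, n7}
n7 ∈ Sat(A[b U EG q]) = {n1, n2, n3, n5, n7}, so the formula holds at n7.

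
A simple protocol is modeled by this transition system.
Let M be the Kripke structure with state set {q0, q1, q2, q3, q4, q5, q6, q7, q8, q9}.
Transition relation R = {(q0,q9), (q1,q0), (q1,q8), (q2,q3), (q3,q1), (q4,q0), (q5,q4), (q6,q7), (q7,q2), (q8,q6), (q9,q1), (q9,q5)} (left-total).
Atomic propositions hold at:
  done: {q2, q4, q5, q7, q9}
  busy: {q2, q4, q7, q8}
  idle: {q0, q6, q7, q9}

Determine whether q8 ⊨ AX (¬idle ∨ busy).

Sat(¬idle) = {q1, q2, q3, q4, q5, q8}
Sat(¬idle ∨ busy) = {q1, q2, q3, q4, q5, q7, q8}
Sat(AX (¬idle ∨ busy)) = {s : every successor in {q1, q2, q3, q4, q5, q7, q8}} = {q2, q3, q5, q6, q7, q9}
q8 ∉ Sat(AX (¬idle ∨ busy)) = {q2, q3, q5, q6, q7, q9}, so the formula does not hold at q8.

No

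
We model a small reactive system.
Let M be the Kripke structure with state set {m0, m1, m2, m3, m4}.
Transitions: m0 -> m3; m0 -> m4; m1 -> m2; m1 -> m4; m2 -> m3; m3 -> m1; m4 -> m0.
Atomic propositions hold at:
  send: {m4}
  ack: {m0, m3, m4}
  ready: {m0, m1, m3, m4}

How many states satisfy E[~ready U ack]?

4

Sat(~ready) = {m2}
E[~ready U ack]: least fixpoint, start Z0 = Sat(ack) = {m0, m3, m4}, add states in Sat(~ready) with some successor in Z. Z1 = {m0, m2, m3, m4}; fixed.
Sat(E[~ready U ack]) = {m0, m2, m3, m4}
|Sat(E[~ready U ack])| = |{m0, m2, m3, m4}| = 4.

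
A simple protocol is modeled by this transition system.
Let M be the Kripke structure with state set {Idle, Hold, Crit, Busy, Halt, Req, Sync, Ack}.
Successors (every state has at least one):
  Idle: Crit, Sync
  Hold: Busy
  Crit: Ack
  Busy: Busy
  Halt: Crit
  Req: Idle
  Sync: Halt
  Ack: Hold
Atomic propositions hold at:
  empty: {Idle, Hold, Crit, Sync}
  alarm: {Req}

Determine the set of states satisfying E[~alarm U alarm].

{Req}

Sat(~alarm) = {Idle, Hold, Crit, Busy, Halt, Sync, Ack}
E[~alarm U alarm]: least fixpoint, start Z0 = Sat(alarm) = {Req}, add states in Sat(~alarm) with some successor in Z. Already a fixed point.
Sat(E[~alarm U alarm]) = {Req}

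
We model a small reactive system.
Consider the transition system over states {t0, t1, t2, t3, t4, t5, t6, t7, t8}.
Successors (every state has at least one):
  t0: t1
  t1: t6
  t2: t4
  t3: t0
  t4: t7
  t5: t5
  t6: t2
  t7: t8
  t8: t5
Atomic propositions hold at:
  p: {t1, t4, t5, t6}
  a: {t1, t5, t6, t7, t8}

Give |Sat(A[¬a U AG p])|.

1

Sat(¬a) = {t0, t2, t3, t4}
AG p: greatest fixpoint, start Z0 = {t1, t4, t5, t6}, keep only states in Sat with every successor in Z. Z1 = {t1, t5}; Z2 = {t5}; fixed.
Sat(AG p) = {t5}
A[¬a U AG p]: least fixpoint, start Z0 = Sat(AG p) = {t5}, add states in Sat(¬a) with every successor in Z. Already a fixed point.
Sat(A[¬a U AG p]) = {t5}
|Sat(A[¬a U AG p])| = |{t5}| = 1.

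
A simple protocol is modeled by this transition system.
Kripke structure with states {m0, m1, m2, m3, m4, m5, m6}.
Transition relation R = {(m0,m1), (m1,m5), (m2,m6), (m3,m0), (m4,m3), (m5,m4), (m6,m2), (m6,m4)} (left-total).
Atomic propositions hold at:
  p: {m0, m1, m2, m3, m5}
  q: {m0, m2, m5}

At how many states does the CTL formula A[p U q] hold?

5

A[p U q]: least fixpoint, start Z0 = Sat(q) = {m0, m2, m5}, add states in Sat(p) with every successor in Z. Z1 = {m0, m1, m2, m3, m5}; fixed.
Sat(A[p U q]) = {m0, m1, m2, m3, m5}
|Sat(A[p U q])| = |{m0, m1, m2, m3, m5}| = 5.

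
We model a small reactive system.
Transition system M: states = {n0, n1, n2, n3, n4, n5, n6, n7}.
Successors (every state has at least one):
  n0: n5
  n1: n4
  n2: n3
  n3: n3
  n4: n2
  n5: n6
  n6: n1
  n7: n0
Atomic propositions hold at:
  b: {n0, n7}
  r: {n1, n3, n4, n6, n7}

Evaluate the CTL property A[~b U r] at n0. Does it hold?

No

Sat(~b) = {n1, n2, n3, n4, n5, n6}
A[~b U r]: least fixpoint, start Z0 = Sat(r) = {n1, n3, n4, n6, n7}, add states in Sat(~b) with every successor in Z. Z1 = {n1, n2, n3, n4, n5, n6, n7}; fixed.
Sat(A[~b U r]) = {n1, n2, n3, n4, n5, n6, n7}
n0 ∉ Sat(A[~b U r]) = {n1, n2, n3, n4, n5, n6, n7}, so the formula does not hold at n0.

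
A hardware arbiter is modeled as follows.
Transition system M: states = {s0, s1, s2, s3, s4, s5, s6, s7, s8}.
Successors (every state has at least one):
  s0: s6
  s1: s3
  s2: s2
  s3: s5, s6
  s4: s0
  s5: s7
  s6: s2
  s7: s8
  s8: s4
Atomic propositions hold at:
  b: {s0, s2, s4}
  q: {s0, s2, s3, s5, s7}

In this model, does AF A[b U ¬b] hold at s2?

No

Sat(¬b) = {s1, s3, s5, s6, s7, s8}
A[b U ¬b]: least fixpoint, start Z0 = Sat(¬b) = {s1, s3, s5, s6, s7, s8}, add states in Sat(b) with every successor in Z. Z1 = {s0, s1, s3, s5, s6, s7, s8}; Z2 = {s0, s1, s3, s4, s5, s6, s7, s8}; fixed.
Sat(A[b U ¬b]) = {s0, s1, s3, s4, s5, s6, s7, s8}
AF A[b U ¬b]: least fixpoint, start Z0 = {s0, s1, s3, s4, s5, s6, s7, s8}, add states with every successor in Z. Already a fixed point.
Sat(AF A[b U ¬b]) = {s0, s1, s3, s4, s5, s6, s7, s8}
s2 ∉ Sat(AF A[b U ¬b]) = {s0, s1, s3, s4, s5, s6, s7, s8}, so the formula does not hold at s2.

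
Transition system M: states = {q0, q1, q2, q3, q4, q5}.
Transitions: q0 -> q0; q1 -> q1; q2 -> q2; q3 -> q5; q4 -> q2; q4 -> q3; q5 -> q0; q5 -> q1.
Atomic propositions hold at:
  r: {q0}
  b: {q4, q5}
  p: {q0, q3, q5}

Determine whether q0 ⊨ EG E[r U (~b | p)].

Sat(~b) = {q0, q1, q2, q3}
Sat(~b | p) = {q0, q1, q2, q3, q5}
E[r U (~b | p)]: least fixpoint, start Z0 = Sat((~b | p)) = {q0, q1, q2, q3, q5}, add states in Sat(r) with some successor in Z. Already a fixed point.
Sat(E[r U (~b | p)]) = {q0, q1, q2, q3, q5}
EG E[r U (~b | p)]: greatest fixpoint, start Z0 = {q0, q1, q2, q3, q5}, keep only states in Sat with some successor in Z. Already a fixed point.
Sat(EG E[r U (~b | p)]) = {q0, q1, q2, q3, q5}
q0 ∈ Sat(EG E[r U (~b | p)]) = {q0, q1, q2, q3, q5}, so the formula holds at q0.

Yes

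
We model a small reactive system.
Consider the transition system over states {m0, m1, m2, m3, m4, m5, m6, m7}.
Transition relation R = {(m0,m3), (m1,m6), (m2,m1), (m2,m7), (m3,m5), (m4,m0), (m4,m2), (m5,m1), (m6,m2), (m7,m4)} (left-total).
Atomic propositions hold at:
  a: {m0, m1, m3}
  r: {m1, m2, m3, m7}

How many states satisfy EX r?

Sat(EX r) = {s : some successor in {m1, m2, m3, m7}} = {m0, m2, m4, m5, m6}
|Sat(EX r)| = |{m0, m2, m4, m5, m6}| = 5.

5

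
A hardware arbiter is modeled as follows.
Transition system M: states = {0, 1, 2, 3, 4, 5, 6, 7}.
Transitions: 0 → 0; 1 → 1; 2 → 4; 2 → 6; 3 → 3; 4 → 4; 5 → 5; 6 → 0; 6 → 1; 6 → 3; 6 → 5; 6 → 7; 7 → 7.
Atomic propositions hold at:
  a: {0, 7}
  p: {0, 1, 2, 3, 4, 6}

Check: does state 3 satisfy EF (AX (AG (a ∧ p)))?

No

Sat(a ∧ p) = {0}
AG (a ∧ p): greatest fixpoint, start Z0 = {0}, keep only states in Sat with every successor in Z. Already a fixed point.
Sat(AG (a ∧ p)) = {0}
Sat(AX (AG (a ∧ p))) = {s : every successor in {0}} = {0}
EF (AX (AG (a ∧ p))): least fixpoint, start Z0 = {0}, add states with some successor in Z. Z1 = {0, 6}; Z2 = {0, 2, 6}; fixed.
Sat(EF (AX (AG (a ∧ p)))) = {0, 2, 6}
3 ∉ Sat(EF (AX (AG (a ∧ p)))) = {0, 2, 6}, so the formula does not hold at 3.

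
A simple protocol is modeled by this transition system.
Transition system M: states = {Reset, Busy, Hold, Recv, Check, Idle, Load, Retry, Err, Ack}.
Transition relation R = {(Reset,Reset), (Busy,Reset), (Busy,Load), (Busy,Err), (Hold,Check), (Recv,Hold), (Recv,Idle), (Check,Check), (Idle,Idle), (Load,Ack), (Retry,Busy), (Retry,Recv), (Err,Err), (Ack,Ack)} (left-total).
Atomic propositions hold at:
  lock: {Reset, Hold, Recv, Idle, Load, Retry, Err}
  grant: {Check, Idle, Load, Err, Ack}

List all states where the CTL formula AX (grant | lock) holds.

{Reset, Busy, Hold, Recv, Check, Idle, Load, Err, Ack}

Sat(grant | lock) = {Reset, Hold, Recv, Check, Idle, Load, Retry, Err, Ack}
Sat(AX (grant | lock)) = {s : every successor in {Reset, Hold, Recv, Check, Idle, Load, Retry, Err, Ack}} = {Reset, Busy, Hold, Recv, Check, Idle, Load, Err, Ack}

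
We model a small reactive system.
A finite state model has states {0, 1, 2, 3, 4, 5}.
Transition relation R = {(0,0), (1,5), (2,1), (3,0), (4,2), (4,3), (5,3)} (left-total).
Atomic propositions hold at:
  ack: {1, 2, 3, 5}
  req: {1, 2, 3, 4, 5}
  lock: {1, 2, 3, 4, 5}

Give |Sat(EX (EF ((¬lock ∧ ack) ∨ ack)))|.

4

Sat(¬lock) = {0}
Sat(¬lock ∧ ack) = ∅
Sat((¬lock ∧ ack) ∨ ack) = {1, 2, 3, 5}
EF ((¬lock ∧ ack) ∨ ack): least fixpoint, start Z0 = {1, 2, 3, 5}, add states with some successor in Z. Z1 = {1, 2, 3, 4, 5}; fixed.
Sat(EF ((¬lock ∧ ack) ∨ ack)) = {1, 2, 3, 4, 5}
Sat(EX (EF ((¬lock ∧ ack) ∨ ack))) = {s : some successor in {1, 2, 3, 4, 5}} = {1, 2, 4, 5}
|Sat(EX (EF ((¬lock ∧ ack) ∨ ack)))| = |{1, 2, 4, 5}| = 4.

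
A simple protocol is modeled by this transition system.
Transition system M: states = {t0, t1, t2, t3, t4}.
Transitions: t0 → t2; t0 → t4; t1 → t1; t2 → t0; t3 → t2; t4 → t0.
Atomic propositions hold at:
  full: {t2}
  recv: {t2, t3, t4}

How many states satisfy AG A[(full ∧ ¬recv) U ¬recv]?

Sat(¬recv) = {t0, t1}
Sat(full ∧ ¬recv) = ∅
A[(full ∧ ¬recv) U ¬recv]: least fixpoint, start Z0 = Sat(¬recv) = {t0, t1}, add states in Sat(full ∧ ¬recv) with every successor in Z. Already a fixed point.
Sat(A[(full ∧ ¬recv) U ¬recv]) = {t0, t1}
AG A[(full ∧ ¬recv) U ¬recv]: greatest fixpoint, start Z0 = {t0, t1}, keep only states in Sat with every successor in Z. Z1 = {t1}; fixed.
Sat(AG A[(full ∧ ¬recv) U ¬recv]) = {t1}
|Sat(AG A[(full ∧ ¬recv) U ¬recv])| = |{t1}| = 1.

1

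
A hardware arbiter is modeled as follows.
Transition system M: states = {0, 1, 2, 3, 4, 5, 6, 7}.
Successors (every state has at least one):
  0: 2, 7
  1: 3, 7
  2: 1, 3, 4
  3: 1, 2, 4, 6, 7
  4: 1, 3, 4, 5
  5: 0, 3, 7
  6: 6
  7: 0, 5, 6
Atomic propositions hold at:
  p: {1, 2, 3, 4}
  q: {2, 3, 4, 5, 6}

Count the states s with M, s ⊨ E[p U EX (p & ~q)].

4

Sat(~q) = {0, 1, 7}
Sat(p & ~q) = {1}
Sat(EX (p & ~q)) = {s : some successor in {1}} = {2, 3, 4}
E[p U EX (p & ~q)]: least fixpoint, start Z0 = Sat(EX (p & ~q)) = {2, 3, 4}, add states in Sat(p) with some successor in Z. Z1 = {1, 2, 3, 4}; fixed.
Sat(E[p U EX (p & ~q)]) = {1, 2, 3, 4}
|Sat(E[p U EX (p & ~q)])| = |{1, 2, 3, 4}| = 4.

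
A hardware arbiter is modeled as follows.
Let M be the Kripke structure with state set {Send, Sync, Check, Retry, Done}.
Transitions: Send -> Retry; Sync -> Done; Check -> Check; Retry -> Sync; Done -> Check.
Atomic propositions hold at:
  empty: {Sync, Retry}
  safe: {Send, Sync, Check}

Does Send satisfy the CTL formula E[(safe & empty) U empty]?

Sat(safe & empty) = {Sync}
E[(safe & empty) U empty]: least fixpoint, start Z0 = Sat(empty) = {Sync, Retry}, add states in Sat(safe & empty) with some successor in Z. Already a fixed point.
Sat(E[(safe & empty) U empty]) = {Sync, Retry}
Send ∉ Sat(E[(safe & empty) U empty]) = {Sync, Retry}, so the formula does not hold at Send.

No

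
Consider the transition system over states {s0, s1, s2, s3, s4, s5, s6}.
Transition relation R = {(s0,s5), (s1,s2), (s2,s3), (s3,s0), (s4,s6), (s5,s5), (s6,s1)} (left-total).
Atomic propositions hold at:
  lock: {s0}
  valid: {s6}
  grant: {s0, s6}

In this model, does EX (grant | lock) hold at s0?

No

Sat(grant | lock) = {s0, s6}
Sat(EX (grant | lock)) = {s : some successor in {s0, s6}} = {s3, s4}
s0 ∉ Sat(EX (grant | lock)) = {s3, s4}, so the formula does not hold at s0.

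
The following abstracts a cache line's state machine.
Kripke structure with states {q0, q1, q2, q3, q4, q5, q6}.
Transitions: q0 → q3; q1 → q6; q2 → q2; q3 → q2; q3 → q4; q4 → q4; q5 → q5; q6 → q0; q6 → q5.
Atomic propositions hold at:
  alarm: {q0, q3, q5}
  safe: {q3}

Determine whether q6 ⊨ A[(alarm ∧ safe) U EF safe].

Yes

Sat(alarm ∧ safe) = {q3}
EF safe: least fixpoint, start Z0 = {q3}, add states with some successor in Z. Z1 = {q0, q3}; Z2 = {q0, q3, q6}; Z3 = {q0, q1, q3, q6}; fixed.
Sat(EF safe) = {q0, q1, q3, q6}
A[(alarm ∧ safe) U EF safe]: least fixpoint, start Z0 = Sat(EF safe) = {q0, q1, q3, q6}, add states in Sat(alarm ∧ safe) with every successor in Z. Already a fixed point.
Sat(A[(alarm ∧ safe) U EF safe]) = {q0, q1, q3, q6}
q6 ∈ Sat(A[(alarm ∧ safe) U EF safe]) = {q0, q1, q3, q6}, so the formula holds at q6.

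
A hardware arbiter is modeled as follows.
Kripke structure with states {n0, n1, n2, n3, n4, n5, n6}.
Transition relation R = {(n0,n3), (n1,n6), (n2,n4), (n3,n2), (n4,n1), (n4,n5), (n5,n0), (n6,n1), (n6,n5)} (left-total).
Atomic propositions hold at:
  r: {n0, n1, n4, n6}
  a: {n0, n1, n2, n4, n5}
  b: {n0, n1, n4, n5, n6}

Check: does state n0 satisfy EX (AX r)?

Sat(AX r) = {s : every successor in {n0, n1, n4, n6}} = {n1, n2, n5}
Sat(EX (AX r)) = {s : some successor in {n1, n2, n5}} = {n3, n4, n6}
n0 ∉ Sat(EX (AX r)) = {n3, n4, n6}, so the formula does not hold at n0.

No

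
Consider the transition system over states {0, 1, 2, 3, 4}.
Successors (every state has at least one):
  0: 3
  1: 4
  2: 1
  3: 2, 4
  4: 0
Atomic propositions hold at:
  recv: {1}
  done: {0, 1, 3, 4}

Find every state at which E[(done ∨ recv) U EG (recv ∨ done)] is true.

{0, 1, 3, 4}

Sat(done ∨ recv) = {0, 1, 3, 4}
Sat(recv ∨ done) = {0, 1, 3, 4}
EG (recv ∨ done): greatest fixpoint, start Z0 = {0, 1, 3, 4}, keep only states in Sat with some successor in Z. Already a fixed point.
Sat(EG (recv ∨ done)) = {0, 1, 3, 4}
E[(done ∨ recv) U EG (recv ∨ done)]: least fixpoint, start Z0 = Sat(EG (recv ∨ done)) = {0, 1, 3, 4}, add states in Sat(done ∨ recv) with some successor in Z. Already a fixed point.
Sat(E[(done ∨ recv) U EG (recv ∨ done)]) = {0, 1, 3, 4}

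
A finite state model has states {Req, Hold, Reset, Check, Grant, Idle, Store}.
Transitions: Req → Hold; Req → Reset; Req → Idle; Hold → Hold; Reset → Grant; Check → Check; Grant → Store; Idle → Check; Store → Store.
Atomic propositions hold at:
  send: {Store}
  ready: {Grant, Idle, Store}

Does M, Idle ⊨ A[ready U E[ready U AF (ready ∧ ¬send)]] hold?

Yes

Sat(¬send) = {Req, Hold, Reset, Check, Grant, Idle}
Sat(ready ∧ ¬send) = {Grant, Idle}
AF (ready ∧ ¬send): least fixpoint, start Z0 = {Grant, Idle}, add states with every successor in Z. Z1 = {Reset, Grant, Idle}; fixed.
Sat(AF (ready ∧ ¬send)) = {Reset, Grant, Idle}
E[ready U AF (ready ∧ ¬send)]: least fixpoint, start Z0 = Sat(AF (ready ∧ ¬send)) = {Reset, Grant, Idle}, add states in Sat(ready) with some successor in Z. Already a fixed point.
Sat(E[ready U AF (ready ∧ ¬send)]) = {Reset, Grant, Idle}
A[ready U E[ready U AF (ready ∧ ¬send)]]: least fixpoint, start Z0 = Sat(E[ready U AF (ready ∧ ¬send)]) = {Reset, Grant, Idle}, add states in Sat(ready) with every successor in Z. Already a fixed point.
Sat(A[ready U E[ready U AF (ready ∧ ¬send)]]) = {Reset, Grant, Idle}
Idle ∈ Sat(A[ready U E[ready U AF (ready ∧ ¬send)]]) = {Reset, Grant, Idle}, so the formula holds at Idle.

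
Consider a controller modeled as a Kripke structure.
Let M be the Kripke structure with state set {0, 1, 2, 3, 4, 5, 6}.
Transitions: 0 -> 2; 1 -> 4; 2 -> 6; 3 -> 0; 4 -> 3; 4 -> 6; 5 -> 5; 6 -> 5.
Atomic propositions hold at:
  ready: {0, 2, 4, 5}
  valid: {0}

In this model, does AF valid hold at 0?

Yes

AF valid: least fixpoint, start Z0 = {0}, add states with every successor in Z. Z1 = {0, 3}; fixed.
Sat(AF valid) = {0, 3}
0 ∈ Sat(AF valid) = {0, 3}, so the formula holds at 0.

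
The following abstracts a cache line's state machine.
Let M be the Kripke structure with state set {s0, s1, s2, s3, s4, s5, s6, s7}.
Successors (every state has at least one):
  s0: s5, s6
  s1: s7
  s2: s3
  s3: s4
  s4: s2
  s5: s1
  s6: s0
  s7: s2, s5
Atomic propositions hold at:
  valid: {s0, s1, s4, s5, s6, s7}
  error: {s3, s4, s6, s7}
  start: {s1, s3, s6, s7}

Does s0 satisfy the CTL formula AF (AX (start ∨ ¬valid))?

No

Sat(¬valid) = {s2, s3}
Sat(start ∨ ¬valid) = {s1, s2, s3, s6, s7}
Sat(AX (start ∨ ¬valid)) = {s : every successor in {s1, s2, s3, s6, s7}} = {s1, s2, s4, s5}
AF (AX (start ∨ ¬valid)): least fixpoint, start Z0 = {s1, s2, s4, s5}, add states with every successor in Z. Z1 = {s1, s2, s3, s4, s5, s7}; fixed.
Sat(AF (AX (start ∨ ¬valid))) = {s1, s2, s3, s4, s5, s7}
s0 ∉ Sat(AF (AX (start ∨ ¬valid))) = {s1, s2, s3, s4, s5, s7}, so the formula does not hold at s0.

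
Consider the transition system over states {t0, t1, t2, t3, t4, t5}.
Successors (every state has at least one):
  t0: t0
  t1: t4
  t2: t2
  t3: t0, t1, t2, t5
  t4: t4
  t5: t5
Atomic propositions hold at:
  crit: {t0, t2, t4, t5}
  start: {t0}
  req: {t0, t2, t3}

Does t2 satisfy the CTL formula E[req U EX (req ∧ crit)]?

Sat(req ∧ crit) = {t0, t2}
Sat(EX (req ∧ crit)) = {s : some successor in {t0, t2}} = {t0, t2, t3}
E[req U EX (req ∧ crit)]: least fixpoint, start Z0 = Sat(EX (req ∧ crit)) = {t0, t2, t3}, add states in Sat(req) with some successor in Z. Already a fixed point.
Sat(E[req U EX (req ∧ crit)]) = {t0, t2, t3}
t2 ∈ Sat(E[req U EX (req ∧ crit)]) = {t0, t2, t3}, so the formula holds at t2.

Yes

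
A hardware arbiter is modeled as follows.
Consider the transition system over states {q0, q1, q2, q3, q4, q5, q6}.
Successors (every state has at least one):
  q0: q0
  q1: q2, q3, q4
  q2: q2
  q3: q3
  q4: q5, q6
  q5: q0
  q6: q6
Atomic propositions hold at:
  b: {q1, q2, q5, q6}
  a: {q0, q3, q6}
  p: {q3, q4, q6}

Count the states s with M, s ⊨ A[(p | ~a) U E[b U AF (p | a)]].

Sat(~a) = {q1, q2, q4, q5}
Sat(p | ~a) = {q1, q2, q3, q4, q5, q6}
Sat(p | a) = {q0, q3, q4, q6}
AF (p | a): least fixpoint, start Z0 = {q0, q3, q4, q6}, add states with every successor in Z. Z1 = {q0, q3, q4, q5, q6}; fixed.
Sat(AF (p | a)) = {q0, q3, q4, q5, q6}
E[b U AF (p | a)]: least fixpoint, start Z0 = Sat(AF (p | a)) = {q0, q3, q4, q5, q6}, add states in Sat(b) with some successor in Z. Z1 = {q0, q1, q3, q4, q5, q6}; fixed.
Sat(E[b U AF (p | a)]) = {q0, q1, q3, q4, q5, q6}
A[(p | ~a) U E[b U AF (p | a)]]: least fixpoint, start Z0 = Sat(E[b U AF (p | a)]) = {q0, q1, q3, q4, q5, q6}, add states in Sat(p | ~a) with every successor in Z. Already a fixed point.
Sat(A[(p | ~a) U E[b U AF (p | a)]]) = {q0, q1, q3, q4, q5, q6}
|Sat(A[(p | ~a) U E[b U AF (p | a)]])| = |{q0, q1, q3, q4, q5, q6}| = 6.

6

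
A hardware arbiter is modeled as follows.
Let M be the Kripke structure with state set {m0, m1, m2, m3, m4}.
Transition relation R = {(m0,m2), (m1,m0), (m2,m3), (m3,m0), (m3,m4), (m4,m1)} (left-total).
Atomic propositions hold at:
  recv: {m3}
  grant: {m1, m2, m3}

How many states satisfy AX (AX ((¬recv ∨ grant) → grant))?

3

Sat(¬recv) = {m0, m1, m2, m4}
Sat(¬recv ∨ grant) = {m0, m1, m2, m3, m4}
Sat((¬recv ∨ grant) → grant) = {m1, m2, m3}
Sat(AX ((¬recv ∨ grant) → grant)) = {s : every successor in {m1, m2, m3}} = {m0, m2, m4}
Sat(AX (AX ((¬recv ∨ grant) → grant))) = {s : every successor in {m0, m2, m4}} = {m0, m1, m3}
|Sat(AX (AX ((¬recv ∨ grant) → grant)))| = |{m0, m1, m3}| = 3.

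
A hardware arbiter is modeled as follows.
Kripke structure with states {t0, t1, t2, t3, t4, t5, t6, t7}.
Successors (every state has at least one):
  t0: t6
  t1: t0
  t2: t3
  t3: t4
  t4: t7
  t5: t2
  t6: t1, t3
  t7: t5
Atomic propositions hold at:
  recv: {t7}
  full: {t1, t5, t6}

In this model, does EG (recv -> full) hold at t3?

Sat(recv -> full) = {t0, t1, t2, t3, t4, t5, t6}
EG (recv -> full): greatest fixpoint, start Z0 = {t0, t1, t2, t3, t4, t5, t6}, keep only states in Sat with some successor in Z. Z1 = {t0, t1, t2, t3, t5, t6}; Z2 = {t0, t1, t2, t5, t6}; Z3 = {t0, t1, t5, t6}; Z4 = {t0, t1, t6}; fixed.
Sat(EG (recv -> full)) = {t0, t1, t6}
t3 ∉ Sat(EG (recv -> full)) = {t0, t1, t6}, so the formula does not hold at t3.

No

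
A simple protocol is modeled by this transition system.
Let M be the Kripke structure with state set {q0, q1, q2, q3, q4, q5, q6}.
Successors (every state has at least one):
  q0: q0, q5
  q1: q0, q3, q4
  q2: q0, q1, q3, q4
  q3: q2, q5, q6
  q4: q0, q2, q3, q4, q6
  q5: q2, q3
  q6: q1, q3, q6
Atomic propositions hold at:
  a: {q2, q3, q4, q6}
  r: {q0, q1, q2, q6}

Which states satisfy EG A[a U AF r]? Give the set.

{q0, q1, q2, q6}

AF r: least fixpoint, start Z0 = {q0, q1, q2, q6}, add states with every successor in Z. Already a fixed point.
Sat(AF r) = {q0, q1, q2, q6}
A[a U AF r]: least fixpoint, start Z0 = Sat(AF r) = {q0, q1, q2, q6}, add states in Sat(a) with every successor in Z. Already a fixed point.
Sat(A[a U AF r]) = {q0, q1, q2, q6}
EG A[a U AF r]: greatest fixpoint, start Z0 = {q0, q1, q2, q6}, keep only states in Sat with some successor in Z. Already a fixed point.
Sat(EG A[a U AF r]) = {q0, q1, q2, q6}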